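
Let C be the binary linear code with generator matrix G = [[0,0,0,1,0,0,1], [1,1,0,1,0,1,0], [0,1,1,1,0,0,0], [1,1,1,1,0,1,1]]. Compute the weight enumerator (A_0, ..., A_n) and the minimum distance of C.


Weight distribution: A_0 = 1, A_1 = 1, A_2 = 3, A_3 = 6, A_4 = 3, A_5 = 1, A_6 = 1. Minimum distance d = 1.

Enumerate all 2^4 = 16 messages m ∈ F_2^4.
For each, compute codeword c = mG in F_2^7, then tally its weight.
  m = 0000 → c = 0000000, weight = 0.
  m = 1000 → c = 0001001, weight = 2.
  m = 0100 → c = 1101010, weight = 4.
  m = 1100 → c = 1100011, weight = 4.
  m = 0010 → c = 0111000, weight = 3.
  m = 1010 → c = 0110001, weight = 3.
  m = 0110 → c = 1010010, weight = 3.
  m = 1110 → c = 1011011, weight = 5.
  m = 0001 → c = 1111011, weight = 6.
  m = 1001 → c = 1110010, weight = 4.
  m = 0101 → c = 0010001, weight = 2.
  m = 1101 → c = 0011000, weight = 2.
  m = 0011 → c = 1000011, weight = 3.
  m = 1011 → c = 1001010, weight = 3.
  m = 0111 → c = 0101001, weight = 3.
  m = 1111 → c = 0100000, weight = 1.
Tally weights:
  weight 0: 1 codewords.
  weight 1: 1 codewords.
  weight 2: 3 codewords.
  weight 3: 6 codewords.
  weight 4: 3 codewords.
  weight 5: 1 codewords.
  weight 6: 1 codewords.
Minimum distance d = smallest w > 0 with A_w > 0 = 1.
Sanity: Σ A_w = 16 = 2^4 = 16 ✓.


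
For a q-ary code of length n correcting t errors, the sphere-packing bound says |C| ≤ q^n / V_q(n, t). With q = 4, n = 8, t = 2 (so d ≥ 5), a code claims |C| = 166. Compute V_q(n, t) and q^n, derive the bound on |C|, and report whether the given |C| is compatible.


V_q(n, t) = 277, q^n = 65536, Hamming bound = 236, |C| = 166 ≤ bound (satisfied).

Step 1: Compute V_q(n, t) = Σ_{j=0}^2 C(n, j) (q−1)^j.
  j = 0: C(8,0)·(3)^0 = 1·1 = 1.
  j = 1: C(8,1)·(3)^1 = 8·3 = 24.
  j = 2: C(8,2)·(3)^2 = 28·9 = 252.
  V_q(n, t) = 1 + 24 + 252 = 277.
Step 2: q^n = 4^8 = 65536.
Step 3: Hamming bound ⌊q^n / V_q(n,t)⌋ = ⌊65536/277⌋ = 236.
Step 4: Compare |C| = 166 to 236: satisfied.
The claimed |C| lies below the Hamming bound.


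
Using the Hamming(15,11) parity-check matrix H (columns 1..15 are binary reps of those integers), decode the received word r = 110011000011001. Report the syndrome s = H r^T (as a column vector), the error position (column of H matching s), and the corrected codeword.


s = (1, 0, 0, 0)^T, error position = 8, corrected codeword c = 110011010011001

Compute s = H r^T mod 2 one row at a time:
  s_1 = 0 + 0 + 0 + 1 + 1 + 0 + 0 + 1 = 3 ≡ 1 (mod 2).
  s_2 = 0 + 1 + 1 + 0 + 1 + 0 + 0 + 1 = 4 ≡ 0 (mod 2).
  s_3 = 1 + 0 + 1 + 0 + 0 + 1 + 0 + 1 = 4 ≡ 0 (mod 2).
  s_4 = 1 + 0 + 1 + 0 + 0 + 1 + 0 + 1 = 4 ≡ 0 (mod 2).
s = (1, 0, 0, 0)^T — this equals column 8 of H (binary 1000), so error is at position 8.
Correct: flip bit 8 of r = 110011000011001 to get c = 110011010011001.


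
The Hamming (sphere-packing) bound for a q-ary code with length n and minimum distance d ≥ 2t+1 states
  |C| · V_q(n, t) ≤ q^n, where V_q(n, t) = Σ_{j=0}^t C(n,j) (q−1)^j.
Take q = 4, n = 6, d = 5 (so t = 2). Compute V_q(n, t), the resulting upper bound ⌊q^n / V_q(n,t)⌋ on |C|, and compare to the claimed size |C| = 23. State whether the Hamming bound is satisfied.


V_q(n, t) = 154, q^n = 4096, Hamming bound = 26, |C| = 23 ≤ bound (satisfied).

Step 1: Compute V_q(n, t) = Σ_{j=0}^2 C(n, j) (q−1)^j.
  j = 0: C(6,0)·(3)^0 = 1·1 = 1.
  j = 1: C(6,1)·(3)^1 = 6·3 = 18.
  j = 2: C(6,2)·(3)^2 = 15·9 = 135.
  V_q(n, t) = 1 + 18 + 135 = 154.
Step 2: q^n = 4^6 = 4096.
Step 3: Hamming bound ⌊q^n / V_q(n,t)⌋ = ⌊4096/154⌋ = 26.
Step 4: Compare |C| = 23 to 26: satisfied.
The claimed |C| lies below the Hamming bound.


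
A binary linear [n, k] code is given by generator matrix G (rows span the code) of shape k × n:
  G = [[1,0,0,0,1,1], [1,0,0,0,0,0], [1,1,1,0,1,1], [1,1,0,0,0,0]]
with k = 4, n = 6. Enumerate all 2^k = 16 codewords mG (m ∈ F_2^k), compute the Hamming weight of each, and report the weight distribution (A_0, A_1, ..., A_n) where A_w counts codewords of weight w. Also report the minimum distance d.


Weight distribution: A_0 = 1, A_1 = 3, A_2 = 4, A_3 = 4, A_4 = 3, A_5 = 1. Minimum distance d = 1.

Enumerate all 2^4 = 16 messages m ∈ F_2^4.
For each, compute codeword c = mG in F_2^6, then tally its weight.
  m = 0000 → c = 000000, weight = 0.
  m = 1000 → c = 100011, weight = 3.
  m = 0100 → c = 100000, weight = 1.
  m = 1100 → c = 000011, weight = 2.
  m = 0010 → c = 111011, weight = 5.
  m = 1010 → c = 011000, weight = 2.
  m = 0110 → c = 011011, weight = 4.
  m = 1110 → c = 111000, weight = 3.
  m = 0001 → c = 110000, weight = 2.
  m = 1001 → c = 010011, weight = 3.
  m = 0101 → c = 010000, weight = 1.
  m = 1101 → c = 110011, weight = 4.
  m = 0011 → c = 001011, weight = 3.
  m = 1011 → c = 101000, weight = 2.
  m = 0111 → c = 101011, weight = 4.
  m = 1111 → c = 001000, weight = 1.
Tally weights:
  weight 0: 1 codewords.
  weight 1: 3 codewords.
  weight 2: 4 codewords.
  weight 3: 4 codewords.
  weight 4: 3 codewords.
  weight 5: 1 codewords.
Minimum distance d = smallest w > 0 with A_w > 0 = 1.
Sanity: Σ A_w = 16 = 2^4 = 16 ✓.


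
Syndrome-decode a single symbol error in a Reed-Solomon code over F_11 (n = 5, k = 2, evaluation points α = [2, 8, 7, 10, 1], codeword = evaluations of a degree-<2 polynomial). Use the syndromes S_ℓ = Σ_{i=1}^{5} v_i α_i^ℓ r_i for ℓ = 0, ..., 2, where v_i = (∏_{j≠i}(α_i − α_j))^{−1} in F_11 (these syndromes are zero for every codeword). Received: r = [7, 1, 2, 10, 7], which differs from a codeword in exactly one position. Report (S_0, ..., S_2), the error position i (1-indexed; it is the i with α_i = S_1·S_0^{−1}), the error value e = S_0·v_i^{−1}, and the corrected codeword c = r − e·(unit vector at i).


S = (8, 8, 8), error at position 5, error magnitude e = 10, c = [7, 1, 2, 10, 8].

Step 1: column multipliers v_i = (∏_{j≠i}(α_i − α_j))^{−1} mod 11.
  i = 1 (α = 2): (2−8)(2−7)(2−10)(2−1) = (−6)·(−5)·(−8)·1 = −240 ≡ 2, so v_1 = 2^{−1} = 6 (mod 11).
  i = 2 (α = 8): (8−2)(8−7)(8−10)(8−1) = 6·1·(−2)·7 = −84 ≡ 4, so v_2 = 4^{−1} = 3 (mod 11).
  i = 3 (α = 7): (7−2)(7−8)(7−10)(7−1) = 5·(−1)·(−3)·6 = 90 ≡ 2, so v_3 = 2^{−1} = 6 (mod 11).
  i = 4 (α = 10): (10−2)(10−8)(10−7)(10−1) = 8·2·3·9 = 432 ≡ 3, so v_4 = 3^{−1} = 4 (mod 11).
  i = 5 (α = 1): (1−2)(1−8)(1−7)(1−10) = (−1)·(−7)·(−6)·(−9) = 378 ≡ 4, so v_5 = 4^{−1} = 3 (mod 11).
  v = [6, 3, 6, 4, 3].
Step 2: syndromes of r = [7, 1, 2, 10, 7] (all sums mod 11).
  S_0 = Σ v_i r_i = 6·7 + 3·1 + 6·2 + 4·10 + 3·7 = 118 ≡ 8.
  S_1 = Σ v_i α_i r_i = 6·2·7 + 3·8·1 + 6·7·2 + 4·10·10 + 3·1·7 = 613 ≡ 8.
  α_i^2 mod 11 = [4, 9, 5, 1, 1].
  S_2 = Σ v_i α_i^2 r_i = 6·4·7 + 3·9·1 + 6·5·2 + 4·1·10 + 3·1·7 = 316 ≡ 8.
  S = (8, 8, 8) ≠ 0, so r is not a codeword (an error is present).
Step 3: locate the error. For a single error e at position i, S_ℓ = v_i·e·α_i^ℓ, so α_err = S_1/S_0.
  S_0^{−1} = 8^{−1} = 7 (mod 11), so α_err = 8·7 = 56 ≡ 1 = α_5. Error position i = 5.
  Consistency check: S_2/S_1 = 8·7 = 56 ≡ 1 = α_err ✓ (single-error assumption holds).
Step 4: error magnitude e = S_0/v_5 = S_0·∏_{j≠5}(α_5 − α_j) = 8·4 = 32 ≡ 10 (mod 11).
Step 5: correct position 5: c_5 = r_5 − e = 7 − 10 ≡ 8 (mod 11). Hence c = [7, 1, 2, 10, 8].
  Check: interpolating c through the α_i gives m(x) = 9 + 10·x (degree < 2) with m(α_i) = c_i for every i, so c is indeed a codeword.


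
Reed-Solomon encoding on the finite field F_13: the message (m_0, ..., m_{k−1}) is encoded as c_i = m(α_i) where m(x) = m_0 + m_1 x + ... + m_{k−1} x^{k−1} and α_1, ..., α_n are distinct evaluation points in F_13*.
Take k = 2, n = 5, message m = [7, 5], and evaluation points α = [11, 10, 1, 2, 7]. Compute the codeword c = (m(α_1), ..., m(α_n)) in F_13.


c = [10, 5, 12, 4, 3]

Message polynomial: m(x) = 7 + 5·x (mod 13).
For each evaluation point α_i, compute m(α_i) mod 13:
  α_1 = 11: Horner steps 5 → 10, so m(11) = 10.
  α_2 = 10: Horner steps 5 → 5, so m(10) = 5.
  α_3 = 1: Horner steps 5 → 12, so m(1) = 12.
  α_4 = 2: Horner steps 5 → 4, so m(2) = 4.
  α_5 = 7: Horner steps 5 → 3, so m(7) = 3.
Codeword c = [10, 5, 12, 4, 3] ∈ F_13^5.


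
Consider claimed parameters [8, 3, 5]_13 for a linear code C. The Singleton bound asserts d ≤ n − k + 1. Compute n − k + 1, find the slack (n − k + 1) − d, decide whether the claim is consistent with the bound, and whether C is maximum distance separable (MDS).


Singleton RHS = n − k + 1 = 6, slack = 1, bound satisfied, not MDS.

Singleton bound: d ≤ n − k + 1.
Here n = 8, k = 3, so n − k + 1 = 6.
Given d = 5, check d ≤ 6: YES.
Slack = (n − k + 1) − d = 1.
The code is NOT MDS (slack = 1 > 0).
Description: the claimed parameters are [8, 3, 5]_13; such a code would be non-MDS.


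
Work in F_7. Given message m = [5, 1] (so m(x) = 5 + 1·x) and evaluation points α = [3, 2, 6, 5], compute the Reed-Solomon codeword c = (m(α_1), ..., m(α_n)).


c = [1, 0, 4, 3]

Message polynomial: m(x) = 5 + 1·x (mod 7).
For each evaluation point α_i, compute m(α_i) mod 7:
  α_1 = 3: Horner steps 1 → 1, so m(3) = 1.
  α_2 = 2: Horner steps 1 → 0, so m(2) = 0.
  α_3 = 6: Horner steps 1 → 4, so m(6) = 4.
  α_4 = 5: Horner steps 1 → 3, so m(5) = 3.
Codeword c = [1, 0, 4, 3] ∈ F_7^4.


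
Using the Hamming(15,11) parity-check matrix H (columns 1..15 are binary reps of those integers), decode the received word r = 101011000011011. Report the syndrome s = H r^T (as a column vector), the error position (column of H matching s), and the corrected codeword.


s = (0, 1, 1, 1)^T, error position = 7, corrected codeword c = 101011100011011

Compute s = H r^T mod 2 one row at a time:
  s_1 = 0 + 0 + 0 + 1 + 1 + 0 + 1 + 1 = 4 ≡ 0 (mod 2).
  s_2 = 0 + 1 + 1 + 0 + 1 + 0 + 1 + 1 = 5 ≡ 1 (mod 2).
  s_3 = 0 + 1 + 1 + 0 + 0 + 1 + 1 + 1 = 5 ≡ 1 (mod 2).
  s_4 = 1 + 1 + 1 + 0 + 0 + 1 + 0 + 1 = 5 ≡ 1 (mod 2).
s = (0, 1, 1, 1)^T — this equals column 7 of H (binary 0111), so error is at position 7.
Correct: flip bit 7 of r = 101011000011011 to get c = 101011100011011.


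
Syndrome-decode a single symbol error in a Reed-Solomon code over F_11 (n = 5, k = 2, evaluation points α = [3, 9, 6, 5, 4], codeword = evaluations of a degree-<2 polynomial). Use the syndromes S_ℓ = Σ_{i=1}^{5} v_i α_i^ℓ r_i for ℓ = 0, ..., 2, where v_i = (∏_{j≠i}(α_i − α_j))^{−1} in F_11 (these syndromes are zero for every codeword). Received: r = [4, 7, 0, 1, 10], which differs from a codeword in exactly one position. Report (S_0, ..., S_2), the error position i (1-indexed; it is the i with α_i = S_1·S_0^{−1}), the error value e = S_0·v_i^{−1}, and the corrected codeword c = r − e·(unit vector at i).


S = (5, 3, 4), error at position 4, error magnitude e = 7, c = [4, 7, 0, 5, 10].

Step 1: column multipliers v_i = (∏_{j≠i}(α_i − α_j))^{−1} mod 11.
  i = 1 (α = 3): (3−9)(3−6)(3−5)(3−4) = (−6)·(−3)·(−2)·(−1) = 36 ≡ 3, so v_1 = 3^{−1} = 4 (mod 11).
  i = 2 (α = 9): (9−3)(9−6)(9−5)(9−4) = 6·3·4·5 = 360 ≡ 8, so v_2 = 8^{−1} = 7 (mod 11).
  i = 3 (α = 6): (6−3)(6−9)(6−5)(6−4) = 3·(−3)·1·2 = −18 ≡ 4, so v_3 = 4^{−1} = 3 (mod 11).
  i = 4 (α = 5): (5−3)(5−9)(5−6)(5−4) = 2·(−4)·(−1)·1 = 8 ≡ 8, so v_4 = 8^{−1} = 7 (mod 11).
  i = 5 (α = 4): (4−3)(4−9)(4−6)(4−5) = 1·(−5)·(−2)·(−1) = −10 ≡ 1, so v_5 = 1^{−1} = 1 (mod 11).
  v = [4, 7, 3, 7, 1].
Step 2: syndromes of r = [4, 7, 0, 1, 10] (all sums mod 11).
  S_0 = Σ v_i r_i = 4·4 + 7·7 + 3·0 + 7·1 + 1·10 = 82 ≡ 5.
  S_1 = Σ v_i α_i r_i = 4·3·4 + 7·9·7 + 3·6·0 + 7·5·1 + 1·4·10 = 564 ≡ 3.
  α_i^2 mod 11 = [9, 4, 3, 3, 5].
  S_2 = Σ v_i α_i^2 r_i = 4·9·4 + 7·4·7 + 3·3·0 + 7·3·1 + 1·5·10 = 411 ≡ 4.
  S = (5, 3, 4) ≠ 0, so r is not a codeword (an error is present).
Step 3: locate the error. For a single error e at position i, S_ℓ = v_i·e·α_i^ℓ, so α_err = S_1/S_0.
  S_0^{−1} = 5^{−1} = 9 (mod 11), so α_err = 3·9 = 27 ≡ 5 = α_4. Error position i = 4.
  Consistency check: S_2/S_1 = 4·4 = 16 ≡ 5 = α_err ✓ (single-error assumption holds).
Step 4: error magnitude e = S_0/v_4 = S_0·∏_{j≠4}(α_4 − α_j) = 5·8 = 40 ≡ 7 (mod 11).
Step 5: correct position 4: c_4 = r_4 − e = 1 − 7 ≡ 5 (mod 11). Hence c = [4, 7, 0, 5, 10].
  Check: interpolating c through the α_i gives m(x) = 8 + 6·x (degree < 2) with m(α_i) = c_i for every i, so c is indeed a codeword.


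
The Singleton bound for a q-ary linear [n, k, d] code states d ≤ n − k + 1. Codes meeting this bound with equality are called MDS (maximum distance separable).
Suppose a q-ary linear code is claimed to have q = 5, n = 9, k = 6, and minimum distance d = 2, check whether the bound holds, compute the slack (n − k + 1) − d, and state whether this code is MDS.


Singleton RHS = n − k + 1 = 4, slack = 2, bound satisfied, not MDS.

Singleton bound: d ≤ n − k + 1.
Here n = 9, k = 6, so n − k + 1 = 4.
Given d = 2, check d ≤ 4: YES.
Slack = (n − k + 1) − d = 2.
The code is NOT MDS (slack = 2 > 0).
Description: the claimed parameters are [9, 6, 2]_5; such a code would be non-MDS.


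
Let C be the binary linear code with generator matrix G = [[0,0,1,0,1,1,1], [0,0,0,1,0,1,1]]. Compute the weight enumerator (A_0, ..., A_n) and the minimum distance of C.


Weight distribution: A_0 = 1, A_3 = 2, A_4 = 1. Minimum distance d = 3.

Enumerate all 2^2 = 4 messages m ∈ F_2^2.
For each, compute codeword c = mG in F_2^7, then tally its weight.
  m = 00 → c = 0000000, weight = 0.
  m = 10 → c = 0010111, weight = 4.
  m = 01 → c = 0001011, weight = 3.
  m = 11 → c = 0011100, weight = 3.
Tally weights:
  weight 0: 1 codewords.
  weight 3: 2 codewords.
  weight 4: 1 codewords.
Minimum distance d = smallest w > 0 with A_w > 0 = 3.
Sanity: Σ A_w = 4 = 2^2 = 4 ✓.


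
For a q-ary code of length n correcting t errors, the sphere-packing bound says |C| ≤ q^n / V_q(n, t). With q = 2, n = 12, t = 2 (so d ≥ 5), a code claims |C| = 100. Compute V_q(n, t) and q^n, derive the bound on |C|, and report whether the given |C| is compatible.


V_q(n, t) = 79, q^n = 4096, Hamming bound = 51, |C| = 100 > bound (violated).

Step 1: Compute V_q(n, t) = Σ_{j=0}^2 C(n, j) (q−1)^j.
  j = 0: C(12,0)·(1)^0 = 1·1 = 1.
  j = 1: C(12,1)·(1)^1 = 12·1 = 12.
  j = 2: C(12,2)·(1)^2 = 66·1 = 66.
  V_q(n, t) = 1 + 12 + 66 = 79.
Step 2: q^n = 2^12 = 4096.
Step 3: Hamming bound ⌊q^n / V_q(n,t)⌋ = ⌊4096/79⌋ = 51.
Step 4: Compare |C| = 100 to 51: violated.
The claimed |C| lies above the Hamming bound, so no 2-ary code of length 12 with d ≥ 5 can have 100 codewords.


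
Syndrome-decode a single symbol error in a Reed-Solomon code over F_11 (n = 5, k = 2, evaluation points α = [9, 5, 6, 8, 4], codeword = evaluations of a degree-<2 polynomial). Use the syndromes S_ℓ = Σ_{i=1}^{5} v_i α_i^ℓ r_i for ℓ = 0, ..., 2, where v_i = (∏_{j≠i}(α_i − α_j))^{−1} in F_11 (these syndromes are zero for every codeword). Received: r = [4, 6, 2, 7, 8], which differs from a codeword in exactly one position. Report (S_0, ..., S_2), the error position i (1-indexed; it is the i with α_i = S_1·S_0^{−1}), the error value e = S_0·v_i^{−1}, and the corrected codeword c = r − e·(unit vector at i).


S = (10, 6, 8), error at position 2, error magnitude e = 1, c = [4, 5, 2, 7, 8].

Step 1: column multipliers v_i = (∏_{j≠i}(α_i − α_j))^{−1} mod 11.
  i = 1 (α = 9): (9−5)(9−6)(9−8)(9−4) = 4·3·1·5 = 60 ≡ 5, so v_1 = 5^{−1} = 9 (mod 11).
  i = 2 (α = 5): (5−9)(5−6)(5−8)(5−4) = (−4)·(−1)·(−3)·1 = −12 ≡ 10, so v_2 = 10^{−1} = 10 (mod 11).
  i = 3 (α = 6): (6−9)(6−5)(6−8)(6−4) = (−3)·1·(−2)·2 = 12 ≡ 1, so v_3 = 1^{−1} = 1 (mod 11).
  i = 4 (α = 8): (8−9)(8−5)(8−6)(8−4) = (−1)·3·2·4 = −24 ≡ 9, so v_4 = 9^{−1} = 5 (mod 11).
  i = 5 (α = 4): (4−9)(4−5)(4−6)(4−8) = (−5)·(−1)·(−2)·(−4) = 40 ≡ 7, so v_5 = 7^{−1} = 8 (mod 11).
  v = [9, 10, 1, 5, 8].
Step 2: syndromes of r = [4, 6, 2, 7, 8] (all sums mod 11).
  S_0 = Σ v_i r_i = 9·4 + 10·6 + 1·2 + 5·7 + 8·8 = 197 ≡ 10.
  S_1 = Σ v_i α_i r_i = 9·9·4 + 10·5·6 + 1·6·2 + 5·8·7 + 8·4·8 = 1172 ≡ 6.
  α_i^2 mod 11 = [4, 3, 3, 9, 5].
  S_2 = Σ v_i α_i^2 r_i = 9·4·4 + 10·3·6 + 1·3·2 + 5·9·7 + 8·5·8 = 965 ≡ 8.
  S = (10, 6, 8) ≠ 0, so r is not a codeword (an error is present).
Step 3: locate the error. For a single error e at position i, S_ℓ = v_i·e·α_i^ℓ, so α_err = S_1/S_0.
  S_0^{−1} = 10^{−1} = 10 (mod 11), so α_err = 6·10 = 60 ≡ 5 = α_2. Error position i = 2.
  Consistency check: S_2/S_1 = 8·2 = 16 ≡ 5 = α_err ✓ (single-error assumption holds).
Step 4: error magnitude e = S_0/v_2 = S_0·∏_{j≠2}(α_2 − α_j) = 10·10 = 100 ≡ 1 (mod 11).
Step 5: correct position 2: c_2 = r_2 − e = 6 − 1 ≡ 5 (mod 11). Hence c = [4, 5, 2, 7, 8].
  Check: interpolating c through the α_i gives m(x) = 9 + 8·x (degree < 2) with m(α_i) = c_i for every i, so c is indeed a codeword.


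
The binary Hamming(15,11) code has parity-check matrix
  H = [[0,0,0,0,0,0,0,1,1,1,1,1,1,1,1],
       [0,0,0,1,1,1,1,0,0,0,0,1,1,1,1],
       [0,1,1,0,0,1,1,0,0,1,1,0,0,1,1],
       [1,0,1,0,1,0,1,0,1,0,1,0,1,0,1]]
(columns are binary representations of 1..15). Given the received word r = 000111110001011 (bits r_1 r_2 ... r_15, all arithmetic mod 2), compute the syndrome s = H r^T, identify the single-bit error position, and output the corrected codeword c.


s = (0, 1, 0, 1)^T, error position = 5, corrected codeword c = 000101110001011

Compute s = H r^T mod 2 one row at a time:
  s_1 = 1 + 0 + 0 + 0 + 1 + 0 + 1 + 1 = 4 ≡ 0 (mod 2).
  s_2 = 1 + 1 + 1 + 1 + 1 + 0 + 1 + 1 = 7 ≡ 1 (mod 2).
  s_3 = 0 + 0 + 1 + 1 + 0 + 0 + 1 + 1 = 4 ≡ 0 (mod 2).
  s_4 = 0 + 0 + 1 + 1 + 0 + 0 + 0 + 1 = 3 ≡ 1 (mod 2).
s = (0, 1, 0, 1)^T — this equals column 5 of H (binary 0101), so error is at position 5.
Correct: flip bit 5 of r = 000111110001011 to get c = 000101110001011.


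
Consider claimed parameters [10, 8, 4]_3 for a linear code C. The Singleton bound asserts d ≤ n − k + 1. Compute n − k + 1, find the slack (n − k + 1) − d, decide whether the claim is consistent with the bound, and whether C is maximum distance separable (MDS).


Singleton RHS = n − k + 1 = 3, slack = -1, bound violated (no such code; not MDS).

Singleton bound: d ≤ n − k + 1.
Here n = 10, k = 8, so n − k + 1 = 3.
Given d = 4, check d ≤ 3: NO.
Slack = (n − k + 1) − d = -1.
The slack is negative: d = 4 exceeds n − k + 1 = 3 by 1, so the Singleton bound is violated and no linear [10, 8, 4]_3 code can exist. In particular it is not MDS (MDS requires d = n − k + 1 exactly).
Description: the claimed parameters are [10, 8, 4]_3; such a code would be impossible (violates the Singleton bound).


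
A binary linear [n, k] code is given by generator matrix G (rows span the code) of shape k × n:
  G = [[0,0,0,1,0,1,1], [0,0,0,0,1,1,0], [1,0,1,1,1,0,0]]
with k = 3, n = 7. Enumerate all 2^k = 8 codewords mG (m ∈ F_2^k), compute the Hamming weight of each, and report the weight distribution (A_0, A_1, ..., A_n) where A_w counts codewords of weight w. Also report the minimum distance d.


Weight distribution: A_0 = 1, A_2 = 1, A_3 = 3, A_4 = 2, A_5 = 1. Minimum distance d = 2.

Enumerate all 2^3 = 8 messages m ∈ F_2^3.
For each, compute codeword c = mG in F_2^7, then tally its weight.
  m = 000 → c = 0000000, weight = 0.
  m = 100 → c = 0001011, weight = 3.
  m = 010 → c = 0000110, weight = 2.
  m = 110 → c = 0001101, weight = 3.
  m = 001 → c = 1011100, weight = 4.
  m = 101 → c = 1010111, weight = 5.
  m = 011 → c = 1011010, weight = 4.
  m = 111 → c = 1010001, weight = 3.
Tally weights:
  weight 0: 1 codewords.
  weight 2: 1 codewords.
  weight 3: 3 codewords.
  weight 4: 2 codewords.
  weight 5: 1 codewords.
Minimum distance d = smallest w > 0 with A_w > 0 = 2.
Sanity: Σ A_w = 8 = 2^3 = 8 ✓.


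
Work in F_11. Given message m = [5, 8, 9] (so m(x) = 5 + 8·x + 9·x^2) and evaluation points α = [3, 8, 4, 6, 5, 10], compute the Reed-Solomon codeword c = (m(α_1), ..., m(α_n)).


c = [0, 7, 5, 3, 6, 6]

Message polynomial: m(x) = 5 + 8·x + 9·x^2 (mod 11).
For each evaluation point α_i, compute m(α_i) mod 11:
  α_1 = 3: Horner steps 9 → 2 → 0, so m(3) = 0.
  α_2 = 8: Horner steps 9 → 3 → 7, so m(8) = 7.
  α_3 = 4: Horner steps 9 → 0 → 5, so m(4) = 5.
  α_4 = 6: Horner steps 9 → 7 → 3, so m(6) = 3.
  α_5 = 5: Horner steps 9 → 9 → 6, so m(5) = 6.
  α_6 = 10: Horner steps 9 → 10 → 6, so m(10) = 6.
Codeword c = [0, 7, 5, 3, 6, 6] ∈ F_11^6.


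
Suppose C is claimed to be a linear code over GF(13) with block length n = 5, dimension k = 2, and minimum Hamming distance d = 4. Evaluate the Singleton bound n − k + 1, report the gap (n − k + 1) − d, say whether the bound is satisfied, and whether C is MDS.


Singleton RHS = n − k + 1 = 4, slack = 0, bound satisfied, MDS.

Singleton bound: d ≤ n − k + 1.
Here n = 5, k = 2, so n − k + 1 = 4.
Given d = 4, check d ≤ 4: YES.
Slack = (n − k + 1) − d = 0.
The code is MDS (slack = 0).
Description: the claimed parameters are [5, 2, 4]_13; such a code would be MDS (meets Singleton bound).


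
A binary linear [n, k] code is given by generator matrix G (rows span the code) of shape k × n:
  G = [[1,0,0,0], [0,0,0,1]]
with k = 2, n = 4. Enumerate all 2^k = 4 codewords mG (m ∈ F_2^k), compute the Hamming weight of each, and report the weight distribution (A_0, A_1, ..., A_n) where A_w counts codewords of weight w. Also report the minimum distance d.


Weight distribution: A_0 = 1, A_1 = 2, A_2 = 1. Minimum distance d = 1.

Enumerate all 2^2 = 4 messages m ∈ F_2^2.
For each, compute codeword c = mG in F_2^4, then tally its weight.
  m = 00 → c = 0000, weight = 0.
  m = 10 → c = 1000, weight = 1.
  m = 01 → c = 0001, weight = 1.
  m = 11 → c = 1001, weight = 2.
Tally weights:
  weight 0: 1 codewords.
  weight 1: 2 codewords.
  weight 2: 1 codewords.
Minimum distance d = smallest w > 0 with A_w > 0 = 1.
Sanity: Σ A_w = 4 = 2^2 = 4 ✓.


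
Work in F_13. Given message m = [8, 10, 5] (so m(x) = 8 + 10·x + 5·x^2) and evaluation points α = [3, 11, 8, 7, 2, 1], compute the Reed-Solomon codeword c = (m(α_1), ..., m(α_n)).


c = [5, 8, 5, 11, 9, 10]

Message polynomial: m(x) = 8 + 10·x + 5·x^2 (mod 13).
For each evaluation point α_i, compute m(α_i) mod 13:
  α_1 = 3: Horner steps 5 → 12 → 5, so m(3) = 5.
  α_2 = 11: Horner steps 5 → 0 → 8, so m(11) = 8.
  α_3 = 8: Horner steps 5 → 11 → 5, so m(8) = 5.
  α_4 = 7: Horner steps 5 → 6 → 11, so m(7) = 11.
  α_5 = 2: Horner steps 5 → 7 → 9, so m(2) = 9.
  α_6 = 1: Horner steps 5 → 2 → 10, so m(1) = 10.
Codeword c = [5, 8, 5, 11, 9, 10] ∈ F_13^6.


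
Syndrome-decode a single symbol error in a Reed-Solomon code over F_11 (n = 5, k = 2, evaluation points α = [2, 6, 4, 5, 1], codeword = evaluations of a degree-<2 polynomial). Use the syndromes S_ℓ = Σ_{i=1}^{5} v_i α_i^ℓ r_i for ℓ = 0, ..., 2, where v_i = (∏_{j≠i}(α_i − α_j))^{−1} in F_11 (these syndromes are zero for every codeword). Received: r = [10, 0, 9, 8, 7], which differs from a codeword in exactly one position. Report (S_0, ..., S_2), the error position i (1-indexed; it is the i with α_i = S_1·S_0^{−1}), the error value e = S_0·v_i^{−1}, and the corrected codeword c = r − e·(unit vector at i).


S = (4, 5, 9), error at position 3, error magnitude e = 4, c = [10, 0, 5, 8, 7].

Step 1: column multipliers v_i = (∏_{j≠i}(α_i − α_j))^{−1} mod 11.
  i = 1 (α = 2): (2−6)(2−4)(2−5)(2−1) = (−4)·(−2)·(−3)·1 = −24 ≡ 9, so v_1 = 9^{−1} = 5 (mod 11).
  i = 2 (α = 6): (6−2)(6−4)(6−5)(6−1) = 4·2·1·5 = 40 ≡ 7, so v_2 = 7^{−1} = 8 (mod 11).
  i = 3 (α = 4): (4−2)(4−6)(4−5)(4−1) = 2·(−2)·(−1)·3 = 12 ≡ 1, so v_3 = 1^{−1} = 1 (mod 11).
  i = 4 (α = 5): (5−2)(5−6)(5−4)(5−1) = 3·(−1)·1·4 = −12 ≡ 10, so v_4 = 10^{−1} = 10 (mod 11).
  i = 5 (α = 1): (1−2)(1−6)(1−4)(1−5) = (−1)·(−5)·(−3)·(−4) = 60 ≡ 5, so v_5 = 5^{−1} = 9 (mod 11).
  v = [5, 8, 1, 10, 9].
Step 2: syndromes of r = [10, 0, 9, 8, 7] (all sums mod 11).
  S_0 = Σ v_i r_i = 5·10 + 8·0 + 1·9 + 10·8 + 9·7 = 202 ≡ 4.
  S_1 = Σ v_i α_i r_i = 5·2·10 + 8·6·0 + 1·4·9 + 10·5·8 + 9·1·7 = 599 ≡ 5.
  α_i^2 mod 11 = [4, 3, 5, 3, 1].
  S_2 = Σ v_i α_i^2 r_i = 5·4·10 + 8·3·0 + 1·5·9 + 10·3·8 + 9·1·7 = 548 ≡ 9.
  S = (4, 5, 9) ≠ 0, so r is not a codeword (an error is present).
Step 3: locate the error. For a single error e at position i, S_ℓ = v_i·e·α_i^ℓ, so α_err = S_1/S_0.
  S_0^{−1} = 4^{−1} = 3 (mod 11), so α_err = 5·3 = 15 ≡ 4 = α_3. Error position i = 3.
  Consistency check: S_2/S_1 = 9·9 = 81 ≡ 4 = α_err ✓ (single-error assumption holds).
Step 4: error magnitude e = S_0/v_3 = S_0·∏_{j≠3}(α_3 − α_j) = 4·1 = 4 ≡ 4 (mod 11).
Step 5: correct position 3: c_3 = r_3 − e = 9 − 4 ≡ 5 (mod 11). Hence c = [10, 0, 5, 8, 7].
  Check: interpolating c through the α_i gives m(x) = 4 + 3·x (degree < 2) with m(α_i) = c_i for every i, so c is indeed a codeword.


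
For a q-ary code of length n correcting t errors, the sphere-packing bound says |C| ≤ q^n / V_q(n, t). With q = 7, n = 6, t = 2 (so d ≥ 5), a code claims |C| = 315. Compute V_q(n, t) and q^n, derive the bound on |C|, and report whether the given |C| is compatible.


V_q(n, t) = 577, q^n = 117649, Hamming bound = 203, |C| = 315 > bound (violated).

Step 1: Compute V_q(n, t) = Σ_{j=0}^2 C(n, j) (q−1)^j.
  j = 0: C(6,0)·(6)^0 = 1·1 = 1.
  j = 1: C(6,1)·(6)^1 = 6·6 = 36.
  j = 2: C(6,2)·(6)^2 = 15·36 = 540.
  V_q(n, t) = 1 + 36 + 540 = 577.
Step 2: q^n = 7^6 = 117649.
Step 3: Hamming bound ⌊q^n / V_q(n,t)⌋ = ⌊117649/577⌋ = 203.
Step 4: Compare |C| = 315 to 203: violated.
The claimed |C| lies above the Hamming bound, so no 7-ary code of length 6 with d ≥ 5 can have 315 codewords.


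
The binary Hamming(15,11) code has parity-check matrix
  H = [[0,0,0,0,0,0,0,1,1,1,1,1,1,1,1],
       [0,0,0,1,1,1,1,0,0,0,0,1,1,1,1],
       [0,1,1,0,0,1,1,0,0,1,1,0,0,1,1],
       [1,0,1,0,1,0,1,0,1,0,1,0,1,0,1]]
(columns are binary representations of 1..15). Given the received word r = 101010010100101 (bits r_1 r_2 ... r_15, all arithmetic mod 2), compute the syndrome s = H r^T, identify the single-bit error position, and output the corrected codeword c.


s = (0, 1, 1, 1)^T, error position = 7, corrected codeword c = 101010110100101

Compute s = H r^T mod 2 one row at a time:
  s_1 = 1 + 0 + 1 + 0 + 0 + 1 + 0 + 1 = 4 ≡ 0 (mod 2).
  s_2 = 0 + 1 + 0 + 0 + 0 + 1 + 0 + 1 = 3 ≡ 1 (mod 2).
  s_3 = 0 + 1 + 0 + 0 + 1 + 0 + 0 + 1 = 3 ≡ 1 (mod 2).
  s_4 = 1 + 1 + 1 + 0 + 0 + 0 + 1 + 1 = 5 ≡ 1 (mod 2).
s = (0, 1, 1, 1)^T — this equals column 7 of H (binary 0111), so error is at position 7.
Correct: flip bit 7 of r = 101010010100101 to get c = 101010110100101.


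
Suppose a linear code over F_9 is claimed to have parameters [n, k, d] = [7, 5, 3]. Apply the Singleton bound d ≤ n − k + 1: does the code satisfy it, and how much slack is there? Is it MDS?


Singleton RHS = n − k + 1 = 3, slack = 0, bound satisfied, MDS.

Singleton bound: d ≤ n − k + 1.
Here n = 7, k = 5, so n − k + 1 = 3.
Given d = 3, check d ≤ 3: YES.
Slack = (n − k + 1) − d = 0.
The code is MDS (slack = 0).
Description: the claimed parameters are [7, 5, 3]_9; such a code would be MDS (meets Singleton bound).


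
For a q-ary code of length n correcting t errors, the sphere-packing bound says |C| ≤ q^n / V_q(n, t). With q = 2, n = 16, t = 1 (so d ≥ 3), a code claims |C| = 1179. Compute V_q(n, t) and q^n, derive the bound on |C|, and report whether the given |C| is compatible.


V_q(n, t) = 17, q^n = 65536, Hamming bound = 3855, |C| = 1179 ≤ bound (satisfied).

Step 1: Compute V_q(n, t) = Σ_{j=0}^1 C(n, j) (q−1)^j.
  j = 0: C(16,0)·(1)^0 = 1·1 = 1.
  j = 1: C(16,1)·(1)^1 = 16·1 = 16.
  V_q(n, t) = 1 + 16 = 17.
Step 2: q^n = 2^16 = 65536.
Step 3: Hamming bound ⌊q^n / V_q(n,t)⌋ = ⌊65536/17⌋ = 3855.
Step 4: Compare |C| = 1179 to 3855: satisfied.
The claimed |C| lies below the Hamming bound.


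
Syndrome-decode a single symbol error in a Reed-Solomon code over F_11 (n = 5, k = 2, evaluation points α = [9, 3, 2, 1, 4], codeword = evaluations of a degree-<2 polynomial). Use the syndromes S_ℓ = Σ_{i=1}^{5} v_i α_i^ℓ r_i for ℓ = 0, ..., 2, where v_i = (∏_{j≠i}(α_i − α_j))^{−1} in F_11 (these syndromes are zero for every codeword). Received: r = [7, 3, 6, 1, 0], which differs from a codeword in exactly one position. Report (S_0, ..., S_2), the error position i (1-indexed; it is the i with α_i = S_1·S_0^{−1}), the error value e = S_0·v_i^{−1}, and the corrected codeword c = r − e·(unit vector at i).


S = (9, 9, 9), error at position 4, error magnitude e = 3, c = [7, 3, 6, 9, 0].

Step 1: column multipliers v_i = (∏_{j≠i}(α_i − α_j))^{−1} mod 11.
  i = 1 (α = 9): (9−3)(9−2)(9−1)(9−4) = 6·7·8·5 = 1680 ≡ 8, so v_1 = 8^{−1} = 7 (mod 11).
  i = 2 (α = 3): (3−9)(3−2)(3−1)(3−4) = (−6)·1·2·(−1) = 12 ≡ 1, so v_2 = 1^{−1} = 1 (mod 11).
  i = 3 (α = 2): (2−9)(2−3)(2−1)(2−4) = (−7)·(−1)·1·(−2) = −14 ≡ 8, so v_3 = 8^{−1} = 7 (mod 11).
  i = 4 (α = 1): (1−9)(1−3)(1−2)(1−4) = (−8)·(−2)·(−1)·(−3) = 48 ≡ 4, so v_4 = 4^{−1} = 3 (mod 11).
  i = 5 (α = 4): (4−9)(4−3)(4−2)(4−1) = (−5)·1·2·3 = −30 ≡ 3, so v_5 = 3^{−1} = 4 (mod 11).
  v = [7, 1, 7, 3, 4].
Step 2: syndromes of r = [7, 3, 6, 1, 0] (all sums mod 11).
  S_0 = Σ v_i r_i = 7·7 + 1·3 + 7·6 + 3·1 + 4·0 = 97 ≡ 9.
  S_1 = Σ v_i α_i r_i = 7·9·7 + 1·3·3 + 7·2·6 + 3·1·1 + 4·4·0 = 537 ≡ 9.
  α_i^2 mod 11 = [4, 9, 4, 1, 5].
  S_2 = Σ v_i α_i^2 r_i = 7·4·7 + 1·9·3 + 7·4·6 + 3·1·1 + 4·5·0 = 394 ≡ 9.
  S = (9, 9, 9) ≠ 0, so r is not a codeword (an error is present).
Step 3: locate the error. For a single error e at position i, S_ℓ = v_i·e·α_i^ℓ, so α_err = S_1/S_0.
  S_0^{−1} = 9^{−1} = 5 (mod 11), so α_err = 9·5 = 45 ≡ 1 = α_4. Error position i = 4.
  Consistency check: S_2/S_1 = 9·5 = 45 ≡ 1 = α_err ✓ (single-error assumption holds).
Step 4: error magnitude e = S_0/v_4 = S_0·∏_{j≠4}(α_4 − α_j) = 9·4 = 36 ≡ 3 (mod 11).
Step 5: correct position 4: c_4 = r_4 − e = 1 − 3 ≡ 9 (mod 11). Hence c = [7, 3, 6, 9, 0].
  Check: interpolating c through the α_i gives m(x) = 1 + 8·x (degree < 2) with m(α_i) = c_i for every i, so c is indeed a codeword.


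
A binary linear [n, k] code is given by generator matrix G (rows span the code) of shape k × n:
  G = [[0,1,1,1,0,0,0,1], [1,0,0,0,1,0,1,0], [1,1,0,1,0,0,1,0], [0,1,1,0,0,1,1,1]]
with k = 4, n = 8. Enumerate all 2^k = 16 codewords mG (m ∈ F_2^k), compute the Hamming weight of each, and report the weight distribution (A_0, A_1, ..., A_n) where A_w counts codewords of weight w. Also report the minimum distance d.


Weight distribution: A_0 = 1, A_3 = 5, A_4 = 5, A_5 = 2, A_6 = 2, A_7 = 1. Minimum distance d = 3.

Enumerate all 2^4 = 16 messages m ∈ F_2^4.
For each, compute codeword c = mG in F_2^8, then tally its weight.
  m = 0000 → c = 00000000, weight = 0.
  m = 1000 → c = 01110001, weight = 4.
  m = 0100 → c = 10001010, weight = 3.
  m = 1100 → c = 11111011, weight = 7.
  m = 0010 → c = 11010010, weight = 4.
  m = 1010 → c = 10100011, weight = 4.
  m = 0110 → c = 01011000, weight = 3.
  m = 1110 → c = 00101001, weight = 3.
  m = 0001 → c = 01100111, weight = 5.
  m = 1001 → c = 00010110, weight = 3.
  m = 0101 → c = 11101101, weight = 6.
  m = 1101 → c = 10011100, weight = 4.
  m = 0011 → c = 10110101, weight = 5.
  m = 1011 → c = 11000100, weight = 3.
  m = 0111 → c = 00111111, weight = 6.
  m = 1111 → c = 01001110, weight = 4.
Tally weights:
  weight 0: 1 codewords.
  weight 3: 5 codewords.
  weight 4: 5 codewords.
  weight 5: 2 codewords.
  weight 6: 2 codewords.
  weight 7: 1 codewords.
Minimum distance d = smallest w > 0 with A_w > 0 = 3.
Sanity: Σ A_w = 16 = 2^4 = 16 ✓.


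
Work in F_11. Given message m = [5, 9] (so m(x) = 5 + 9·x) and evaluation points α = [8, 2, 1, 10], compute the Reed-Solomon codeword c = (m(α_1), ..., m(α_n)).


c = [0, 1, 3, 7]

Message polynomial: m(x) = 5 + 9·x (mod 11).
For each evaluation point α_i, compute m(α_i) mod 11:
  α_1 = 8: Horner steps 9 → 0, so m(8) = 0.
  α_2 = 2: Horner steps 9 → 1, so m(2) = 1.
  α_3 = 1: Horner steps 9 → 3, so m(1) = 3.
  α_4 = 10: Horner steps 9 → 7, so m(10) = 7.
Codeword c = [0, 1, 3, 7] ∈ F_11^4.


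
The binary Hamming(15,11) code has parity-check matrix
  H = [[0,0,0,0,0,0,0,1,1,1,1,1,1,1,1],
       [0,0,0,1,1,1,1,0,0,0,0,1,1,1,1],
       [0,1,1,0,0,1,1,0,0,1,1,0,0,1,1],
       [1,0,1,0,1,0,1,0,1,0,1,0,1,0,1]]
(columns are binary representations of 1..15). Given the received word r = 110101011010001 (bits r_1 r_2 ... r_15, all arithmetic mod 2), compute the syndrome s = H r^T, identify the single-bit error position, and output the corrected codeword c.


s = (0, 1, 0, 0)^T, error position = 4, corrected codeword c = 110001011010001

Compute s = H r^T mod 2 one row at a time:
  s_1 = 1 + 1 + 0 + 1 + 0 + 0 + 0 + 1 = 4 ≡ 0 (mod 2).
  s_2 = 1 + 0 + 1 + 0 + 0 + 0 + 0 + 1 = 3 ≡ 1 (mod 2).
  s_3 = 1 + 0 + 1 + 0 + 0 + 1 + 0 + 1 = 4 ≡ 0 (mod 2).
  s_4 = 1 + 0 + 0 + 0 + 1 + 1 + 0 + 1 = 4 ≡ 0 (mod 2).
s = (0, 1, 0, 0)^T — this equals column 4 of H (binary 0100), so error is at position 4.
Correct: flip bit 4 of r = 110101011010001 to get c = 110001011010001.


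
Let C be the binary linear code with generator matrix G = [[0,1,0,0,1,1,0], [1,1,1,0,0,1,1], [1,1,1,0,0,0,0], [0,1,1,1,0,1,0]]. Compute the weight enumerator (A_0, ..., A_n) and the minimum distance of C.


Weight distribution: A_0 = 1, A_2 = 1, A_3 = 6, A_4 = 5, A_5 = 2, A_6 = 1. Minimum distance d = 2.

Enumerate all 2^4 = 16 messages m ∈ F_2^4.
For each, compute codeword c = mG in F_2^7, then tally its weight.
  m = 0000 → c = 0000000, weight = 0.
  m = 1000 → c = 0100110, weight = 3.
  m = 0100 → c = 1110011, weight = 5.
  m = 1100 → c = 1010101, weight = 4.
  m = 0010 → c = 1110000, weight = 3.
  m = 1010 → c = 1010110, weight = 4.
  m = 0110 → c = 0000011, weight = 2.
  m = 1110 → c = 0100101, weight = 3.
  m = 0001 → c = 0111010, weight = 4.
  m = 1001 → c = 0011100, weight = 3.
  m = 0101 → c = 1001001, weight = 3.
  m = 1101 → c = 1101111, weight = 6.
  m = 0011 → c = 1001010, weight = 3.
  m = 1011 → c = 1101100, weight = 4.
  m = 0111 → c = 0111001, weight = 4.
  m = 1111 → c = 0011111, weight = 5.
Tally weights:
  weight 0: 1 codewords.
  weight 2: 1 codewords.
  weight 3: 6 codewords.
  weight 4: 5 codewords.
  weight 5: 2 codewords.
  weight 6: 1 codewords.
Minimum distance d = smallest w > 0 with A_w > 0 = 2.
Sanity: Σ A_w = 16 = 2^4 = 16 ✓.


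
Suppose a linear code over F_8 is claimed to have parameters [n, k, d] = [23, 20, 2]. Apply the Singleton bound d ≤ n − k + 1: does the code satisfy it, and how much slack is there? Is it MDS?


Singleton RHS = n − k + 1 = 4, slack = 2, bound satisfied, not MDS.

Singleton bound: d ≤ n − k + 1.
Here n = 23, k = 20, so n − k + 1 = 4.
Given d = 2, check d ≤ 4: YES.
Slack = (n − k + 1) − d = 2.
The code is NOT MDS (slack = 2 > 0).
Description: the claimed parameters are [23, 20, 2]_8; such a code would be non-MDS.


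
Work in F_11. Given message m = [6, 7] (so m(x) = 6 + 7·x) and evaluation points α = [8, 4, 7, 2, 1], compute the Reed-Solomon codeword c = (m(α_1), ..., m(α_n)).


c = [7, 1, 0, 9, 2]

Message polynomial: m(x) = 6 + 7·x (mod 11).
For each evaluation point α_i, compute m(α_i) mod 11:
  α_1 = 8: Horner steps 7 → 7, so m(8) = 7.
  α_2 = 4: Horner steps 7 → 1, so m(4) = 1.
  α_3 = 7: Horner steps 7 → 0, so m(7) = 0.
  α_4 = 2: Horner steps 7 → 9, so m(2) = 9.
  α_5 = 1: Horner steps 7 → 2, so m(1) = 2.
Codeword c = [7, 1, 0, 9, 2] ∈ F_11^5.


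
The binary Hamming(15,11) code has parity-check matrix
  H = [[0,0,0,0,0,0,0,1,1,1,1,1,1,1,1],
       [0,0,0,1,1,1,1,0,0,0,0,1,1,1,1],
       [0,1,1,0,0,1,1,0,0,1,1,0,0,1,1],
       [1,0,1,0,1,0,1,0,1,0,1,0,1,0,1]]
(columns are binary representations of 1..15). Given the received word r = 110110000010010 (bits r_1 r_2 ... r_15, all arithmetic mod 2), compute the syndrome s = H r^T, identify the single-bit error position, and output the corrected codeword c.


s = (0, 1, 1, 1)^T, error position = 7, corrected codeword c = 110110100010010

Compute s = H r^T mod 2 one row at a time:
  s_1 = 0 + 0 + 0 + 1 + 0 + 0 + 1 + 0 = 2 ≡ 0 (mod 2).
  s_2 = 1 + 1 + 0 + 0 + 0 + 0 + 1 + 0 = 3 ≡ 1 (mod 2).
  s_3 = 1 + 0 + 0 + 0 + 0 + 1 + 1 + 0 = 3 ≡ 1 (mod 2).
  s_4 = 1 + 0 + 1 + 0 + 0 + 1 + 0 + 0 = 3 ≡ 1 (mod 2).
s = (0, 1, 1, 1)^T — this equals column 7 of H (binary 0111), so error is at position 7.
Correct: flip bit 7 of r = 110110000010010 to get c = 110110100010010.


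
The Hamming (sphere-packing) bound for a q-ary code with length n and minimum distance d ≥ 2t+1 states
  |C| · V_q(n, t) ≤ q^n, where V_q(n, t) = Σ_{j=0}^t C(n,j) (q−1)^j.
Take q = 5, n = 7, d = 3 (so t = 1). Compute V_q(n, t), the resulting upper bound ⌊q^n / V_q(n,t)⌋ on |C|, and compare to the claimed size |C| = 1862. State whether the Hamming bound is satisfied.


V_q(n, t) = 29, q^n = 78125, Hamming bound = 2693, |C| = 1862 ≤ bound (satisfied).

Step 1: Compute V_q(n, t) = Σ_{j=0}^1 C(n, j) (q−1)^j.
  j = 0: C(7,0)·(4)^0 = 1·1 = 1.
  j = 1: C(7,1)·(4)^1 = 7·4 = 28.
  V_q(n, t) = 1 + 28 = 29.
Step 2: q^n = 5^7 = 78125.
Step 3: Hamming bound ⌊q^n / V_q(n,t)⌋ = ⌊78125/29⌋ = 2693.
Step 4: Compare |C| = 1862 to 2693: satisfied.
The claimed |C| lies below the Hamming bound.


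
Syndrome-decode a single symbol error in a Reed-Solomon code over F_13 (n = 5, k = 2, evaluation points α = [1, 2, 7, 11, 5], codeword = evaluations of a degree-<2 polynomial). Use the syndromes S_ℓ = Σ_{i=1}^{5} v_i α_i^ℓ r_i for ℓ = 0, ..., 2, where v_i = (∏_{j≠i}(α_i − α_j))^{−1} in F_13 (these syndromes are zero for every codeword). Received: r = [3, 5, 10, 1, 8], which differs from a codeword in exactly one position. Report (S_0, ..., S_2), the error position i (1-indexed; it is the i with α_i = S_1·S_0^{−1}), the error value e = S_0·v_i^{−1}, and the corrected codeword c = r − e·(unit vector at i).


S = (2, 2, 2), error at position 1, error magnitude e = 12, c = [4, 5, 10, 1, 8].

Step 1: column multipliers v_i = (∏_{j≠i}(α_i − α_j))^{−1} mod 13.
  i = 1 (α = 1): (1−2)(1−7)(1−11)(1−5) = (−1)·(−6)·(−10)·(−4) = 240 ≡ 6, so v_1 = 6^{−1} = 11 (mod 13).
  i = 2 (α = 2): (2−1)(2−7)(2−11)(2−5) = 1·(−5)·(−9)·(−3) = −135 ≡ 8, so v_2 = 8^{−1} = 5 (mod 13).
  i = 3 (α = 7): (7−1)(7−2)(7−11)(7−5) = 6·5·(−4)·2 = −240 ≡ 7, so v_3 = 7^{−1} = 2 (mod 13).
  i = 4 (α = 11): (11−1)(11−2)(11−7)(11−5) = 10·9·4·6 = 2160 ≡ 2, so v_4 = 2^{−1} = 7 (mod 13).
  i = 5 (α = 5): (5−1)(5−2)(5−7)(5−11) = 4·3·(−2)·(−6) = 144 ≡ 1, so v_5 = 1^{−1} = 1 (mod 13).
  v = [11, 5, 2, 7, 1].
Step 2: syndromes of r = [3, 5, 10, 1, 8] (all sums mod 13).
  S_0 = Σ v_i r_i = 11·3 + 5·5 + 2·10 + 7·1 + 1·8 = 93 ≡ 2.
  S_1 = Σ v_i α_i r_i = 11·1·3 + 5·2·5 + 2·7·10 + 7·11·1 + 1·5·8 = 340 ≡ 2.
  α_i^2 mod 13 = [1, 4, 10, 4, 12].
  S_2 = Σ v_i α_i^2 r_i = 11·1·3 + 5·4·5 + 2·10·10 + 7·4·1 + 1·12·8 = 457 ≡ 2.
  S = (2, 2, 2) ≠ 0, so r is not a codeword (an error is present).
Step 3: locate the error. For a single error e at position i, S_ℓ = v_i·e·α_i^ℓ, so α_err = S_1/S_0.
  S_0^{−1} = 2^{−1} = 7 (mod 13), so α_err = 2·7 = 14 ≡ 1 = α_1. Error position i = 1.
  Consistency check: S_2/S_1 = 2·7 = 14 ≡ 1 = α_err ✓ (single-error assumption holds).
Step 4: error magnitude e = S_0/v_1 = S_0·∏_{j≠1}(α_1 − α_j) = 2·6 = 12 ≡ 12 (mod 13).
Step 5: correct position 1: c_1 = r_1 − e = 3 − 12 ≡ 4 (mod 13). Hence c = [4, 5, 10, 1, 8].
  Check: interpolating c through the α_i gives m(x) = 3 + 1·x (degree < 2) with m(α_i) = c_i for every i, so c is indeed a codeword.
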